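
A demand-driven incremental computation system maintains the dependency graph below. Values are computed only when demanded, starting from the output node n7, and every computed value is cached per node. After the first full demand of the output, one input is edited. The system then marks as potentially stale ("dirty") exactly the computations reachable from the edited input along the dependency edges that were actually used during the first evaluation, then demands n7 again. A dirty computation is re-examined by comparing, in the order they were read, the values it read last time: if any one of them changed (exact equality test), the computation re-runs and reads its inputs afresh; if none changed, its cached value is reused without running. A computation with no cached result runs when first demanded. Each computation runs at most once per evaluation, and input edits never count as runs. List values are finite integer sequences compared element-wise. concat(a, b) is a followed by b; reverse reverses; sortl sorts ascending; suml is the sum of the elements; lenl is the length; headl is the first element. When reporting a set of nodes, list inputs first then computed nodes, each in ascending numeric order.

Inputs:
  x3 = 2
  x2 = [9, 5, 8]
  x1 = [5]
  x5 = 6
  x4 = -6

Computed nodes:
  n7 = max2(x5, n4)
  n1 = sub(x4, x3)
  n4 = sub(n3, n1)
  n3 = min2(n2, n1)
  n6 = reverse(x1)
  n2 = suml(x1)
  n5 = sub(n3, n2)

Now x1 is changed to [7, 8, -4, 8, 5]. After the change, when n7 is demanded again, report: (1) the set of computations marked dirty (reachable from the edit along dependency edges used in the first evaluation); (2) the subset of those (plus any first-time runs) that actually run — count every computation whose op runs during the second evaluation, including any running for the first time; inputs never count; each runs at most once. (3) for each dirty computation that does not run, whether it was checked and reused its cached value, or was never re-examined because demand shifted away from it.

Marked dirty: n2, n3, n4, n7.
Computations that run: n2, n3 — 2 in total.
Checked but reused from cache: n4, n7.
Key observation: the change is absorbed at n3 — it re-runs but produces the same value, and the output's value is unchanged.

First evaluation (everything demanded from the output):
  n1 = sub(-6, 2) = -8
  n2 = suml([5]) = 5
  n3 = min2(5, -8) = -8
  n4 = sub(-8, -8) = 0
  n7 = max2(6, 0) = 6

Propagation after the edit:
  n2: runs — x1 [5]->[7, 8, -4, 8, 5]; result 24.
  n3: runs — n2 5->24; result -8 (same value as before).
  n4: checked — values it read are unchanged (n3 unchanged, n1 unchanged); reused cached 0 without running.
  n7: checked — values it read are unchanged (x5 unchanged, n4 unchanged); reused cached 6 without running.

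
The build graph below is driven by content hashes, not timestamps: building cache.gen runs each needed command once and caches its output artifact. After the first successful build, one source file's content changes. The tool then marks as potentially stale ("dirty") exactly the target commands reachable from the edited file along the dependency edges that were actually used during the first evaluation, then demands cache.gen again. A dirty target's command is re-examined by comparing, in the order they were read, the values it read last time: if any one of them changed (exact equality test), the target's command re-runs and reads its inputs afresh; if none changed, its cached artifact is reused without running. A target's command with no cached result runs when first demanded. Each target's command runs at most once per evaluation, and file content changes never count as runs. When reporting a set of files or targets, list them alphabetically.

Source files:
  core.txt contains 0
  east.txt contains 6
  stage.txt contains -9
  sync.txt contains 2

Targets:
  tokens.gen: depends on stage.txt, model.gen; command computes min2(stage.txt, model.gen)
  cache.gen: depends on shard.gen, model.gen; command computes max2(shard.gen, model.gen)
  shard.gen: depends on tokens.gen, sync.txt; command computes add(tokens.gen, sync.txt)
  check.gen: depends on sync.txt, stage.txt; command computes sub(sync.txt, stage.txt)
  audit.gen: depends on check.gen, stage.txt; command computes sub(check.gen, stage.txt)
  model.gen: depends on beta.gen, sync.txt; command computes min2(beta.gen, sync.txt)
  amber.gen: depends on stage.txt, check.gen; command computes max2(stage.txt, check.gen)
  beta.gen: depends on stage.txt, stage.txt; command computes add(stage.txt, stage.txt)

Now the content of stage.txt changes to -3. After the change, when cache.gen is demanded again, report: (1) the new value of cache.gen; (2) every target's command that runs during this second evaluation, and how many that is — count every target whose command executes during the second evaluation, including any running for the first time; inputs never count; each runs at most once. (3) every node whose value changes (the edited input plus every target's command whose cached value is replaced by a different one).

cache.gen now evaluates to -4.
Run set: beta.gen, cache.gen, model.gen, shard.gen, tokens.gen (5 run).
Changed values: beta.gen, cache.gen, model.gen, shard.gen, stage.txt, tokens.gen.

Initial pass — values computed on the first demand:
  beta.gen = add(-9, -9) = -18
  model.gen = min2(-18, 2) = -18
  tokens.gen = min2(-9, -18) = -18
  shard.gen = add(-18, 2) = -16
  cache.gen = max2(-16, -18) = -16

Second demand — change propagation:
  beta.gen: re-runs because stage.txt -9->-3; stage.txt -9->-3; new result -6.
  model.gen: re-runs because beta.gen -18->-6; new result -6.
  tokens.gen: re-runs because stage.txt -9->-3; model.gen -18->-6; new result -6.
  shard.gen: re-runs because tokens.gen -18->-6; new result -4.
  cache.gen: re-runs because shard.gen -16->-4; model.gen -18->-6; new result -4.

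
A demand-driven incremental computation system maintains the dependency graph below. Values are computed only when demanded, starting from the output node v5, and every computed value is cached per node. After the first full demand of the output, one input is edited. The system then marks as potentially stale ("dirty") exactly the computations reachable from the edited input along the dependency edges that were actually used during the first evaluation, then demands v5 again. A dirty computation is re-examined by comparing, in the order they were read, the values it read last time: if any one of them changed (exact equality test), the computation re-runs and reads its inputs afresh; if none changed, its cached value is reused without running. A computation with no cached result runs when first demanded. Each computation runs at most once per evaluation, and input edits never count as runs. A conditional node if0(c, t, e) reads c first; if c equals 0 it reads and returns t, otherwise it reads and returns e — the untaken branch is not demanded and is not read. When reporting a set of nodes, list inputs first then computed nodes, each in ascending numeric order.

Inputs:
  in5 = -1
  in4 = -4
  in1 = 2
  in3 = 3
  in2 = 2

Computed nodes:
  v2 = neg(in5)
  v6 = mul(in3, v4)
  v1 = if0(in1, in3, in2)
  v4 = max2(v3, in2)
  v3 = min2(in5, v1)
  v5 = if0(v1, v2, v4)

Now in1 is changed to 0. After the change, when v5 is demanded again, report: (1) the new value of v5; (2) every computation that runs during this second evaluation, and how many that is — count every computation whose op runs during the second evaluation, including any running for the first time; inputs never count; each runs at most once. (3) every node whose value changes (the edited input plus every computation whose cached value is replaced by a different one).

New value of v5: 2.
Computations that run: v1, v3, v5 — 3 in total.
Values that change: in1, v1.
Key observation: the cutoff stops propagation at v4 — its inputs' values are unchanged, so it reuses its cache.

First evaluation (everything demanded from the output):
  v1 = if0(in1=2 -> else branch in2) = 2
  v3 = min2(-1, 2) = -1
  v4 = max2(-1, 2) = 2
  v5 = if0(v1=2 -> else branch v4) = 2

Propagation after the edit:
  v1: runs — in1 2->0; result 3.
  v3: runs — v1 2->3; result -1 (same value as before).
  v4: checked — values it read are unchanged (v3 unchanged, in2 unchanged); reused cached 2 without running.
  v5: runs — v1 2->3; result 2 (same value as before).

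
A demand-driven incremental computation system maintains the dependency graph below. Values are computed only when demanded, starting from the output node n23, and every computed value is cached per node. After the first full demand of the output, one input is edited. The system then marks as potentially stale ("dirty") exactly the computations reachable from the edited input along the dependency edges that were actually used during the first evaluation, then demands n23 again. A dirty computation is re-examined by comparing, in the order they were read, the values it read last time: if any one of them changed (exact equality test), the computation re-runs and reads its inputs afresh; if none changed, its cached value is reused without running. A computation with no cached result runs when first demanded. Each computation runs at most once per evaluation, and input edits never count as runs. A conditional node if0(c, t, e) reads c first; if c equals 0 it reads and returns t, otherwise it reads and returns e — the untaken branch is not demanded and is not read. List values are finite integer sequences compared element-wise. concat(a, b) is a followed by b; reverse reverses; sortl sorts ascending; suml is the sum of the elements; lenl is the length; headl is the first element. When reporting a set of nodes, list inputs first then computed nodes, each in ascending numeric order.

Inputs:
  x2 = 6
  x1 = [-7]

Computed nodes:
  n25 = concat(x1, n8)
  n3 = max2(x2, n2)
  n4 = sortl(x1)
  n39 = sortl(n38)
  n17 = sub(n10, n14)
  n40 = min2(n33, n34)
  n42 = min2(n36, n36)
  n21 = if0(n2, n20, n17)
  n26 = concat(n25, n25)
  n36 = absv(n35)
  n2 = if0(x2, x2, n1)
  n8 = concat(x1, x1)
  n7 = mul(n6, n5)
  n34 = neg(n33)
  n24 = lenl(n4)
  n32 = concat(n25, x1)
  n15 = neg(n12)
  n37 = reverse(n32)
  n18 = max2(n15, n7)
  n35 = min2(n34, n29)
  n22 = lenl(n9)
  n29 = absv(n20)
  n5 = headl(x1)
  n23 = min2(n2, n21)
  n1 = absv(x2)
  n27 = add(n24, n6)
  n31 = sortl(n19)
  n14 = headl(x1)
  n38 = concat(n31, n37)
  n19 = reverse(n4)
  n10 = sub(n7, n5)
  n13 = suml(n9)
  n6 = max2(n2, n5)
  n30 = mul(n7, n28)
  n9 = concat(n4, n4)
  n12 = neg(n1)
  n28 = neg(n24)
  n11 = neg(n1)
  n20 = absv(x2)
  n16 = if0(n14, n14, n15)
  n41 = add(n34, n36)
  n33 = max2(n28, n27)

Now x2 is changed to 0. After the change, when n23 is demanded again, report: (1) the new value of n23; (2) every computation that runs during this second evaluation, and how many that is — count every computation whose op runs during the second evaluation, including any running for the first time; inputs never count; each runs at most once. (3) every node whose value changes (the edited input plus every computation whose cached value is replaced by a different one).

First evaluation (everything demanded from the output):
  n1 = absv(6) = 6
  n2 = if0(x2=6 -> else branch n1) = 6
  n5 = headl([-7]) = -7
  n6 = max2(6, -7) = 6
  n7 = mul(6, -7) = -42
  n10 = sub(-42, -7) = -35
  n14 = headl([-7]) = -7
  n17 = sub(-35, -7) = -28
  n21 = if0(n2=6 -> else branch n17) = -28
  n23 = min2(6, -28) = -28

Propagation after the edit:
  n1: marked dirty but never re-examined — demand shifted away from it.
  n2: runs — x2 6->0; result 0.
  n6: marked dirty but never re-examined — demand shifted away from it.
  n7: marked dirty but never re-examined — demand shifted away from it.
  n10: marked dirty but never re-examined — demand shifted away from it.
  n17: marked dirty but never re-examined — demand shifted away from it.
  n20: demanded for the first time — runs, produces 0.
  n21: runs — n2 6->0; result 0.
  n23: runs — n2 6->0; n21 -28->0; result 0.

Key observation: a condition flipped, so demand moved to the other branch — n1, n6, n7, n10, n17 are never re-examined.

New value of n23: 0.
Computations that run: n2, n20, n21, n23 — 4 in total.
Values that change: x2, n2, n21, n23.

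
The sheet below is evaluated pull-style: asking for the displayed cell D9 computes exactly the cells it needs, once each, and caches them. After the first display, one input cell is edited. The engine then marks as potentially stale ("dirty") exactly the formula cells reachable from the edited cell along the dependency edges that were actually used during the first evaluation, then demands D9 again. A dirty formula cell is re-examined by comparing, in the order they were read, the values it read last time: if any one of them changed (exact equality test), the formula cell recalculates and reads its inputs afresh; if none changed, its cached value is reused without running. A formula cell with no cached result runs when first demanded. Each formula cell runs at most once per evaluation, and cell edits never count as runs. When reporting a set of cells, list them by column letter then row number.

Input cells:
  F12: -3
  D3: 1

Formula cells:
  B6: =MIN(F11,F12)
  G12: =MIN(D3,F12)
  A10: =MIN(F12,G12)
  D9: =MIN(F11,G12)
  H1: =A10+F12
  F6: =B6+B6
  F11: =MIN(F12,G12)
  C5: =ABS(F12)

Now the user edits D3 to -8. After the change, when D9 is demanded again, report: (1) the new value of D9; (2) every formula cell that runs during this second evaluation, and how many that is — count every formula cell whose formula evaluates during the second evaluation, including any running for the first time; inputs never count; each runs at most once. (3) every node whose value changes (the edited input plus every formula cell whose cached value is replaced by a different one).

Demanding D9 again yields -8.
3 formula cells run: D9, F11, G12.
The nodes whose values change: D3, D9, F11, G12.

First demand of the output computes:
  G12 = MIN(1, -3) = -3
  F11 = MIN(-3, -3) = -3
  D9 = MIN(-3, -3) = -3

After the edit, cleaning proceeds:
  G12: a read changed (D3 1->-8) — executes, giving -8.
  F11: a read changed (G12 -3->-8) — executes, giving -8.
  D9: a read changed (F11 -3->-8; G12 -3->-8) — executes, giving -8.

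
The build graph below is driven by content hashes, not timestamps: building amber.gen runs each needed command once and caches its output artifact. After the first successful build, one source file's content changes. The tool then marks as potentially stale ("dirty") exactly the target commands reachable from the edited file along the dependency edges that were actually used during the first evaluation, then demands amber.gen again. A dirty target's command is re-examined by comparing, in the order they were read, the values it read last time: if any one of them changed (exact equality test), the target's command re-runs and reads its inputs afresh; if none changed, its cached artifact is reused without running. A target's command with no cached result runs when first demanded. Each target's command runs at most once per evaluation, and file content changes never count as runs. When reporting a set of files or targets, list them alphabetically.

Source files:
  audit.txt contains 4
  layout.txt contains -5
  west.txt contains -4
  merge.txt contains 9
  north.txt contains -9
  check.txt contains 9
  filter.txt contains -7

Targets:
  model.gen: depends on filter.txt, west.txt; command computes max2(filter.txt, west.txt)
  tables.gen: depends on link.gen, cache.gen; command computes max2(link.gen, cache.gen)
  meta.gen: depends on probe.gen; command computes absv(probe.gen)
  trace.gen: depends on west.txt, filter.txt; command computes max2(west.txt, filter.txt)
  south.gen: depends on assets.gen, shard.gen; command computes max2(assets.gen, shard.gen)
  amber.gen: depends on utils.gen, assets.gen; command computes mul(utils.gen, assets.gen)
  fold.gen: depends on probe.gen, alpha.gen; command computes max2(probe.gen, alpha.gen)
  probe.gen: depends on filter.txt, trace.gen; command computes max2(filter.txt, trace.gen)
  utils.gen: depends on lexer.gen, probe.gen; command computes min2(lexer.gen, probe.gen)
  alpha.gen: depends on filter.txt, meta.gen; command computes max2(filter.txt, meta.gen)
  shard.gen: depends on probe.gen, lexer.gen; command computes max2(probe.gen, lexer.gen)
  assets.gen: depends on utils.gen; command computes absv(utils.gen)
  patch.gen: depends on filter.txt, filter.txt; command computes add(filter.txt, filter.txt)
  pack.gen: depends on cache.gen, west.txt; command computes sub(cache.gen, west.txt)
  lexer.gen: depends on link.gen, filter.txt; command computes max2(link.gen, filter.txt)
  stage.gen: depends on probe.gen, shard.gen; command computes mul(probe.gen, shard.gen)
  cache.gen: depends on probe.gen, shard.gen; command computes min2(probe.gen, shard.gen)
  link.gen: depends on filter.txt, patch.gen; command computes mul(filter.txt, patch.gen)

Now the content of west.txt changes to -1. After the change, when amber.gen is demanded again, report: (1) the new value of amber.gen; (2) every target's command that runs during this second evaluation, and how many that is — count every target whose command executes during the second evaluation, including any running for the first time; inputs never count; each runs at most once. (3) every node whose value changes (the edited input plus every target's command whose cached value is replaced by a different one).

Initial pass — values computed on the first demand:
  patch.gen = add(-7, -7) = -14
  link.gen = mul(-7, -14) = 98
  lexer.gen = max2(98, -7) = 98
  trace.gen = max2(-4, -7) = -4
  probe.gen = max2(-7, -4) = -4
  utils.gen = min2(98, -4) = -4
  assets.gen = absv(-4) = 4
  amber.gen = mul(-4, 4) = -16

Second demand — change propagation:
  trace.gen: re-runs because west.txt -4->-1; new result -1.
  probe.gen: re-runs because trace.gen -4->-1; new result -1.
  utils.gen: re-runs because probe.gen -4->-1; new result -1.
  assets.gen: re-runs because utils.gen -4->-1; new result 1.
  amber.gen: re-runs because utils.gen -4->-1; assets.gen 4->1; new result -1.

amber.gen now evaluates to -1.
Run set: amber.gen, assets.gen, probe.gen, trace.gen, utils.gen (5 run).
Changed values: amber.gen, assets.gen, probe.gen, trace.gen, utils.gen, west.txt.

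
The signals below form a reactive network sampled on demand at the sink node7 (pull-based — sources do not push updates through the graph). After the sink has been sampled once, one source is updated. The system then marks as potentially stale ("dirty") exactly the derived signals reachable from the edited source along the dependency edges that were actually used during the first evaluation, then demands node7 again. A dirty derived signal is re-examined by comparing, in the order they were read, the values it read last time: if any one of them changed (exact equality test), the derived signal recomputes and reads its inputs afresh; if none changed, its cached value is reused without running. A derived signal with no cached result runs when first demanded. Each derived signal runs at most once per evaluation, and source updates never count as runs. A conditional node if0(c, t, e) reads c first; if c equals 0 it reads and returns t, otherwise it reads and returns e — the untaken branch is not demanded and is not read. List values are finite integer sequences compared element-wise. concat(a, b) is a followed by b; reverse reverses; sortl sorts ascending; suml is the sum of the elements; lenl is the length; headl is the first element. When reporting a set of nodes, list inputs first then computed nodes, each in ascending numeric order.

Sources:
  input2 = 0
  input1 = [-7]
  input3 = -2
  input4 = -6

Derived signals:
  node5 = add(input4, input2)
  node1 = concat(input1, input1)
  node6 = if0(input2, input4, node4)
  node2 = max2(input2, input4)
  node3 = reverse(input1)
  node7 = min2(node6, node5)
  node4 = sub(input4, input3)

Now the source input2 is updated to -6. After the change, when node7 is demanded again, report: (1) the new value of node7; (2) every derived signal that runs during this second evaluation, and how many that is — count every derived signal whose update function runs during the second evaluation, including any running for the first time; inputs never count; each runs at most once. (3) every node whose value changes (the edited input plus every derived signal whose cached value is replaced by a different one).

Initial pass — values computed on the first demand:
  node5 = add(-6, 0) = -6
  node6 = if0(input2=0 -> then branch input4) = -6
  node7 = min2(-6, -6) = -6

Second demand — change propagation:
  node4: newly demanded (no cache) — executes and yields -4.
  node5: re-runs because input2 0->-6; new result -12.
  node6: re-runs because input2 0->-6; new result -4.
  node7: re-runs because node6 -6->-4; node5 -6->-12; new result -12.

The important point: the flipped condition pulls in fresh nodes; node4 runs for the first time.

node7 now evaluates to -12.
Run set: node4, node5, node6, node7 (4 run).
Changed values: input2, node5, node6, node7.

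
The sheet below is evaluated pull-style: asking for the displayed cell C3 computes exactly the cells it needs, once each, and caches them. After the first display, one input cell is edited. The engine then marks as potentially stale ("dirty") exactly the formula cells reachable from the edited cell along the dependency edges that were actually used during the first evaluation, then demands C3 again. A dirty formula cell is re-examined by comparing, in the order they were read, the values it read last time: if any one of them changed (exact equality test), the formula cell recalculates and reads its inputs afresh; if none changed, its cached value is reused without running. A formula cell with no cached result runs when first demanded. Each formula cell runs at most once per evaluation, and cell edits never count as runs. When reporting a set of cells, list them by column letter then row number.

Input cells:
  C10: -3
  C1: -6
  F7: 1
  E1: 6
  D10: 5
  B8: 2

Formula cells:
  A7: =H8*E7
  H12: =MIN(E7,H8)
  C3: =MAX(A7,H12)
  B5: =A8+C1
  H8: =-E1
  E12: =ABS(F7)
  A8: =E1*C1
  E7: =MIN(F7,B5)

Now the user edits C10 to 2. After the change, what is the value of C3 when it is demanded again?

First demand of the output computes:
  A8 = 6 * -6 = -36
  B5 = -36 + -6 = -42
  E7 = MIN(1, -42) = -42
  H8 = -(6) = -6
  A7 = -6 * -42 = 252
  H12 = MIN(-42, -6) = -42
  C3 = MAX(252, -42) = 252

After the edit, cleaning proceeds:
  no node depends on C10 at all; the second demand re-runs nothing.

Note the shortcut — nothing in the graph depends on C10 at all, so no recomputation happens.

Demanding C3 again yields 252.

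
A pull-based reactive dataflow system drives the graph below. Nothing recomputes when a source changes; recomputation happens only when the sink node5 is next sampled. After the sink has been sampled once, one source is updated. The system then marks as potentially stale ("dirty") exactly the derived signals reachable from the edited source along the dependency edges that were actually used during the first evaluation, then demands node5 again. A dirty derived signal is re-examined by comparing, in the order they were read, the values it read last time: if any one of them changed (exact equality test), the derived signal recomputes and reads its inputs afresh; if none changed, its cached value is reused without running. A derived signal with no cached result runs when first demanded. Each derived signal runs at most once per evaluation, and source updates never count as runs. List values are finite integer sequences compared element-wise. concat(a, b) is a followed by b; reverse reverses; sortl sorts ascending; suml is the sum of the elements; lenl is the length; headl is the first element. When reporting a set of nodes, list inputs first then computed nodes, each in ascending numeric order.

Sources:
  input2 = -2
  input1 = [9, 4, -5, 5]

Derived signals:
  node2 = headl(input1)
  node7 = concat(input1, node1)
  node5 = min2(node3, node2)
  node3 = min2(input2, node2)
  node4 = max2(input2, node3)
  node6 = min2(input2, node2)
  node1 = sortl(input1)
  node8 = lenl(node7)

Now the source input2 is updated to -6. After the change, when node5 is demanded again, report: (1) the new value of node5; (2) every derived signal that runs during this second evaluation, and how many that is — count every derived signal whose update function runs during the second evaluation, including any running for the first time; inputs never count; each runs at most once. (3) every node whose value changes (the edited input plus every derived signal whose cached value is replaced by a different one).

First evaluation (everything demanded from the output):
  node2 = headl([9, 4, -5, 5]) = 9
  node3 = min2(-2, 9) = -2
  node5 = min2(-2, 9) = -2

Propagation after the edit:
  node3: runs — input2 -2->-6; result -6.
  node5: runs — node3 -2->-6; result -6.

New value of node5: -6.
Derived signals that run: node3, node5 — 2 in total.
Values that change: input2, node3, node5.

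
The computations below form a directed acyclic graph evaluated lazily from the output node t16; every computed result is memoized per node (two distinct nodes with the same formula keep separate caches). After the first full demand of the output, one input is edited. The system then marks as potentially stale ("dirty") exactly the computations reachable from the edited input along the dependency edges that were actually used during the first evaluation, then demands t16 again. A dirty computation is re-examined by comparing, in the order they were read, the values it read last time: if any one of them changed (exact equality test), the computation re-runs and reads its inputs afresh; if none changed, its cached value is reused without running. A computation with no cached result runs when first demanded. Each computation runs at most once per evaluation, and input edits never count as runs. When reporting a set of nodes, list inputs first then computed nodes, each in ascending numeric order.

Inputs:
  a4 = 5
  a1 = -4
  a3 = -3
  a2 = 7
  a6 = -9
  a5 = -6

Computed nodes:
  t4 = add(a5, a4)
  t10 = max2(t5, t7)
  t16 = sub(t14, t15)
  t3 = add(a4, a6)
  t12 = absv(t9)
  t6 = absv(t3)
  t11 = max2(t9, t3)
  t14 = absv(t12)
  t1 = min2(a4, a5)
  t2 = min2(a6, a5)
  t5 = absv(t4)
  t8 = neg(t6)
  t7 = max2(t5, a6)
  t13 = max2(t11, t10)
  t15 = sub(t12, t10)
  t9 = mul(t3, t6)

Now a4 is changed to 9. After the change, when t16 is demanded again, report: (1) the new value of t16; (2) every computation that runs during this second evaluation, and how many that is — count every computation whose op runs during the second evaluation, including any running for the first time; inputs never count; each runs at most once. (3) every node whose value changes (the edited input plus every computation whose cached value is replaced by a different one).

Demanding t16 again yields 3.
11 computations run: t3, t4, t5, t6, t7, t9, t10, t12, t14, t15, t16.
The nodes whose values change: a4, t3, t4, t5, t6, t7, t9, t10, t12, t14, t15, t16.

First demand of the output computes:
  t3 = add(5, -9) = -4
  t4 = add(-6, 5) = -1
  t5 = absv(-1) = 1
  t6 = absv(-4) = 4
  t7 = max2(1, -9) = 1
  t9 = mul(-4, 4) = -16
  t10 = max2(1, 1) = 1
  t12 = absv(-16) = 16
  t14 = absv(16) = 16
  t15 = sub(16, 1) = 15
  t16 = sub(16, 15) = 1

After the edit, cleaning proceeds:
  t3: a read changed (a4 5->9) — executes, giving 0.
  t4: a read changed (a4 5->9) — executes, giving 3.
  t5: a read changed (t4 -1->3) — executes, giving 3.
  t6: a read changed (t3 -4->0) — executes, giving 0.
  t7: a read changed (t5 1->3) — executes, giving 3.
  t9: a read changed (t3 -4->0; t6 4->0) — executes, giving 0.
  t10: a read changed (t5 1->3; t7 1->3) — executes, giving 3.
  t12: a read changed (t9 -16->0) — executes, giving 0.
  t14: a read changed (t12 16->0) — executes, giving 0.
  t15: a read changed (t12 16->0; t10 1->3) — executes, giving -3.
  t16: a read changed (t14 16->0; t15 15->-3) — executes, giving 3.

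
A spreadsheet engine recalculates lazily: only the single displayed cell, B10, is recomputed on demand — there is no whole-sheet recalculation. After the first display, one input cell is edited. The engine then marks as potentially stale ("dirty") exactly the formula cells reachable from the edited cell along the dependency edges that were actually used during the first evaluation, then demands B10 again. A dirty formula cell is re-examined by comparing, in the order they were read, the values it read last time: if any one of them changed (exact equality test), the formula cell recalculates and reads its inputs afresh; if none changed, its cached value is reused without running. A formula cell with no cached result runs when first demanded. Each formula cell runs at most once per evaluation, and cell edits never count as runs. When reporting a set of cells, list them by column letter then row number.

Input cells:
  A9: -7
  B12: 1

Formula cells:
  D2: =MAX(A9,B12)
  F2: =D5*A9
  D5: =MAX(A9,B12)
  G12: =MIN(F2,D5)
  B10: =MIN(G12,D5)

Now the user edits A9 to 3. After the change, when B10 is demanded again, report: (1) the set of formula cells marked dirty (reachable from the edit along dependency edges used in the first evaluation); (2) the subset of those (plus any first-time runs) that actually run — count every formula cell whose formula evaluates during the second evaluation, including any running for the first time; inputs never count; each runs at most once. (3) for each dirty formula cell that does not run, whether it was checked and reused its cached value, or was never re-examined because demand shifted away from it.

First evaluation (everything demanded from the output):
  D5 = MAX(-7, 1) = 1
  F2 = 1 * -7 = -7
  G12 = MIN(-7, 1) = -7
  B10 = MIN(-7, 1) = -7

Propagation after the edit:
  D5: runs — A9 -7->3; result 3.
  F2: runs — D5 1->3; A9 -7->3; result 9.
  G12: runs — F2 -7->9; D5 1->3; result 3.
  B10: runs — G12 -7->3; D5 1->3; result 3.

Marked dirty: B10, D5, F2, G12.
Formula cells that run: B10, D5, F2, G12 — 4 in total.
Every dirty formula cell ran.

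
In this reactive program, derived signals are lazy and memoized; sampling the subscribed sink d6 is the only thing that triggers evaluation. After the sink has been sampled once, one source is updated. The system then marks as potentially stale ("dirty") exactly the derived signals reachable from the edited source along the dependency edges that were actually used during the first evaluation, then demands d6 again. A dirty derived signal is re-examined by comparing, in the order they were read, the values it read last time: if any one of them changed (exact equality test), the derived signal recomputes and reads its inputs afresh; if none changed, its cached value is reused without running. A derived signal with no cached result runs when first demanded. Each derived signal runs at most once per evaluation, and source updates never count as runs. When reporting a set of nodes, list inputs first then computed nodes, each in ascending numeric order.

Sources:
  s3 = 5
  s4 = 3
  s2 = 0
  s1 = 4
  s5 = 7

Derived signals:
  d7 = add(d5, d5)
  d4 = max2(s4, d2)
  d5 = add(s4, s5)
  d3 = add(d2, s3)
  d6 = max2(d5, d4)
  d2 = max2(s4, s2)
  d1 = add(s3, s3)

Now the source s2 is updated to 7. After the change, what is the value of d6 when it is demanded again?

First demand of the output computes:
  d2 = max2(3, 0) = 3
  d4 = max2(3, 3) = 3
  d5 = add(3, 7) = 10
  d6 = max2(10, 3) = 10

After the edit, cleaning proceeds:
  d2: a read changed (s2 0->7) — executes, giving 7.
  d4: a read changed (d2 3->7) — executes, giving 7.
  d6: a read changed (d4 3->7) — executes, giving 10 — identical to its old value.

Demanding d6 again yields 10.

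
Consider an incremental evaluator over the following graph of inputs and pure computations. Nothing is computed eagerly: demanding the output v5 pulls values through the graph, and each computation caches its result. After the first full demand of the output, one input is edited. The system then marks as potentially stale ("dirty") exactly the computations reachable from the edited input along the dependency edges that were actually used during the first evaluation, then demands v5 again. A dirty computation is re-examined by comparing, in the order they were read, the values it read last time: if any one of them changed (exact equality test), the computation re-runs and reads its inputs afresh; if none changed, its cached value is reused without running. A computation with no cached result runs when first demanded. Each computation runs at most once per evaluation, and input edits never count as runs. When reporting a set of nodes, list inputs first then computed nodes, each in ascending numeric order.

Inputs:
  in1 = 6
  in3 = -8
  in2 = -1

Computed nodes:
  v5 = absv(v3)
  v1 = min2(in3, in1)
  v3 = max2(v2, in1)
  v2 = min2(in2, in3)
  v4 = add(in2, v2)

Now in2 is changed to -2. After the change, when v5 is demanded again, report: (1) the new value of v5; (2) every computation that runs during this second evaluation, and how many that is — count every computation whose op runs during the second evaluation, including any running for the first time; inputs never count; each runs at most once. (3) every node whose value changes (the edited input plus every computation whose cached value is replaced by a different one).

Initial pass — values computed on the first demand:
  v2 = min2(-1, -8) = -8
  v3 = max2(-8, 6) = 6
  v5 = absv(6) = 6

Second demand — change propagation:
  v2: re-runs because in2 -1->-2; new result -8 (unchanged).
  v3: re-examined; everything it read last time is the same (v2 unchanged, in1 unchanged) — cache 6 kept, no run.
  v5: re-examined; everything it read last time is the same (v3 unchanged) — cache 6 kept, no run.

The important point: v2 recomputes to an identical value, and the output ends up unchanged.

v5 now evaluates to 6.
Run set: v2 (1 run).
Changed values: in2.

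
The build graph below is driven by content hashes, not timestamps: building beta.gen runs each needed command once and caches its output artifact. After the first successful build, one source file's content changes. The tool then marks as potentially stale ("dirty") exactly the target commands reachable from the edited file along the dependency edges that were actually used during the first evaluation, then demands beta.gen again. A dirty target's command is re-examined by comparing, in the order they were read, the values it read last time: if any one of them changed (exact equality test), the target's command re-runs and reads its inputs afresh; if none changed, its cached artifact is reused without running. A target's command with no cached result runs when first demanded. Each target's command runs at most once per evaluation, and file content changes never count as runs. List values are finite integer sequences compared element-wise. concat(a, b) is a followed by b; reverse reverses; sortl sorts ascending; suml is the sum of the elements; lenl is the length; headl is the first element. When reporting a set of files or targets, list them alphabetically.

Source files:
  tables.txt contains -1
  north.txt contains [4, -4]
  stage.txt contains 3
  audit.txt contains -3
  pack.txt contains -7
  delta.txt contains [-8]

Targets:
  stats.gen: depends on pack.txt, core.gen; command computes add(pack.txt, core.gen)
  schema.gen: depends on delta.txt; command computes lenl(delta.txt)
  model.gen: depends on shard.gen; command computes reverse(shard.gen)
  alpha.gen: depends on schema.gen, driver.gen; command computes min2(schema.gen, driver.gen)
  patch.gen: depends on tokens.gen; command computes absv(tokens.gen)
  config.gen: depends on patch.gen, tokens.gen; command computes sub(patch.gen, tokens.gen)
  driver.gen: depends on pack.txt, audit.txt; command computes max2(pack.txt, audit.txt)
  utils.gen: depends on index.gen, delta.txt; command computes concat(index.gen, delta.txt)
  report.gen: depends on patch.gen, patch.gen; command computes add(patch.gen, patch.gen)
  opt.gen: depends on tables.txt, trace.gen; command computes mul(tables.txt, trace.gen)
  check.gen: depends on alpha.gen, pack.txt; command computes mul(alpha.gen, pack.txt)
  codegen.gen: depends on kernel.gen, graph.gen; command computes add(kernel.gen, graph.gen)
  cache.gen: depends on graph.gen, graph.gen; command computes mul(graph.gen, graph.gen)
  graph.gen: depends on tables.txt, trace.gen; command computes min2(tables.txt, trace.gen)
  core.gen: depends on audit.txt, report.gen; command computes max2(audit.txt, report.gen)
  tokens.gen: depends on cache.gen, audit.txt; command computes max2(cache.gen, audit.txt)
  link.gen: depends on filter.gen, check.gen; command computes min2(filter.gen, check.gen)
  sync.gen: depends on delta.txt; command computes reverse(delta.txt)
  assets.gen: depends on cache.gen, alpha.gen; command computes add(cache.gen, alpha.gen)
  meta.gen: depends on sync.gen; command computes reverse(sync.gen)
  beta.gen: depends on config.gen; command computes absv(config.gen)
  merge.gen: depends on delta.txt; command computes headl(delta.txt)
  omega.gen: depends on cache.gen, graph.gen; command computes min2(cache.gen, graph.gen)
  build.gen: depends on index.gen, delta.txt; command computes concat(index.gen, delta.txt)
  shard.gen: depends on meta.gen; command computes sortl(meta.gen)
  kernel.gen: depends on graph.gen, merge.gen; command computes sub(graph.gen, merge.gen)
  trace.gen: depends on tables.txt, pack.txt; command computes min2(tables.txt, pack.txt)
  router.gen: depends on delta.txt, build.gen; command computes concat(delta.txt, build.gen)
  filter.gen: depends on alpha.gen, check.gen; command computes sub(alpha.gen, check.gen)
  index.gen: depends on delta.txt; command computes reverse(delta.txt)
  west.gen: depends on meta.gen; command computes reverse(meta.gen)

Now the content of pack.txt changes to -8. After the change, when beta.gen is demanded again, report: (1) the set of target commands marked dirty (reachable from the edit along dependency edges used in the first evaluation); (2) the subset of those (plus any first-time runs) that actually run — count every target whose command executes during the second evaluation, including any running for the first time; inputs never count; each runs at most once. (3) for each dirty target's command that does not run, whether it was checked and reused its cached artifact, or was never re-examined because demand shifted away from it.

Dirty set: beta.gen, cache.gen, config.gen, graph.gen, patch.gen, tokens.gen, trace.gen.
Run set: cache.gen, config.gen, graph.gen, patch.gen, tokens.gen, trace.gen (6 run).
Re-examined without running (cache reused): beta.gen.
The important point: config.gen recomputes to an identical value, and the output ends up unchanged.

Initial pass — values computed on the first demand:
  trace.gen = min2(-1, -7) = -7
  graph.gen = min2(-1, -7) = -7
  cache.gen = mul(-7, -7) = 49
  tokens.gen = max2(49, -3) = 49
  patch.gen = absv(49) = 49
  config.gen = sub(49, 49) = 0
  beta.gen = absv(0) = 0

Second demand — change propagation:
  trace.gen: re-runs because pack.txt -7->-8; new result -8.
  graph.gen: re-runs because trace.gen -7->-8; new result -8.
  cache.gen: re-runs because graph.gen -7->-8; graph.gen -7->-8; new result 64.
  tokens.gen: re-runs because cache.gen 49->64; new result 64.
  patch.gen: re-runs because tokens.gen 49->64; new result 64.
  config.gen: re-runs because patch.gen 49->64; tokens.gen 49->64; new result 0 (unchanged).
  beta.gen: re-examined; everything it read last time is the same (config.gen unchanged) — cache 0 kept, no run.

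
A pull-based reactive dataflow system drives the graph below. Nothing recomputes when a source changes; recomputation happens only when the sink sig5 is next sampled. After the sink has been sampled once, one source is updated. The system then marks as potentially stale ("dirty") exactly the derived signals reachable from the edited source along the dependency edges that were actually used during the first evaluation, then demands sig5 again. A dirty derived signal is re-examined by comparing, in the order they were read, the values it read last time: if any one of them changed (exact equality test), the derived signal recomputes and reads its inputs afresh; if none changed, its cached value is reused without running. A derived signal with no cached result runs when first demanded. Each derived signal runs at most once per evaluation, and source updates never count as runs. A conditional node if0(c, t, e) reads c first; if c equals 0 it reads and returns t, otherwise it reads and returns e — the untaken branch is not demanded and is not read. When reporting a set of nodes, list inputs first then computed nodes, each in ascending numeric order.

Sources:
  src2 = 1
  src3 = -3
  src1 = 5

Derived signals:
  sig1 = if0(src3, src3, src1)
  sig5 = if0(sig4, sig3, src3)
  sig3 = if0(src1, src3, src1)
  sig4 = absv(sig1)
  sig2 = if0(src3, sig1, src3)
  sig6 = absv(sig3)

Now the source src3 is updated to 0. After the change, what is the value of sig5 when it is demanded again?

New value of sig5: 5.
Key observation: a condition flipped, so demand reaches new nodes — sig3 runs for the first time.

First evaluation (everything demanded from the output):
  sig1 = if0(src3=-3 -> else branch src1) = 5
  sig4 = absv(5) = 5
  sig5 = if0(sig4=5 -> else branch src3) = -3

Propagation after the edit:
  sig1: runs — src3 -3->0; result 0.
  sig3: demanded for the first time — runs, produces 5.
  sig4: runs — sig1 5->0; result 0.
  sig5: runs — sig4 5->0; src3 -3->0; result 5.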